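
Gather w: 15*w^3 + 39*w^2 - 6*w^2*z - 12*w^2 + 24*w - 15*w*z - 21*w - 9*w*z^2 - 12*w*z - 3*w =15*w^3 + w^2*(27 - 6*z) + w*(-9*z^2 - 27*z)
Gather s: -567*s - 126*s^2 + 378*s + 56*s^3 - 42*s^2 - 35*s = 56*s^3 - 168*s^2 - 224*s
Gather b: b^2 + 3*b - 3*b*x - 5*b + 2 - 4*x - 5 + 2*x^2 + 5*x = b^2 + b*(-3*x - 2) + 2*x^2 + x - 3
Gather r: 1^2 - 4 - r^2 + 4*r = -r^2 + 4*r - 3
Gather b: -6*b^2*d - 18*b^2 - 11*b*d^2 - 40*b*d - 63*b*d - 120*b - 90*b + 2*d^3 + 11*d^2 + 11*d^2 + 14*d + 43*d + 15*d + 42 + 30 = b^2*(-6*d - 18) + b*(-11*d^2 - 103*d - 210) + 2*d^3 + 22*d^2 + 72*d + 72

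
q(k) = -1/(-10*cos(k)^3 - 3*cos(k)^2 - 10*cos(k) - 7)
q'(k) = -(-30*sin(k)*cos(k)^2 - 6*sin(k)*cos(k) - 10*sin(k))/(-10*cos(k)^3 - 3*cos(k)^2 - 10*cos(k) - 7)^2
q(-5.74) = 0.04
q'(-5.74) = 0.03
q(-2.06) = 0.52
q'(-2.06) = -3.29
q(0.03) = 0.03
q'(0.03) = 0.00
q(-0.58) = 0.04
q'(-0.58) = -0.04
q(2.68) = -0.15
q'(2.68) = 0.28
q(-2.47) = -0.26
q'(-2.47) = -1.03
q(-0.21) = 0.03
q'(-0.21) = -0.01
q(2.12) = 0.85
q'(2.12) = 9.29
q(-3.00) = -0.10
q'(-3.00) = -0.05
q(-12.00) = 0.04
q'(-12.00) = 0.04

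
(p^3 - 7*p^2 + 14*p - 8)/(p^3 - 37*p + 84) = (p^2 - 3*p + 2)/(p^2 + 4*p - 21)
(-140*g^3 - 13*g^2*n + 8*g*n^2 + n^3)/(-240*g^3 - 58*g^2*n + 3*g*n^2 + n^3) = (28*g^2 - 3*g*n - n^2)/(48*g^2 + 2*g*n - n^2)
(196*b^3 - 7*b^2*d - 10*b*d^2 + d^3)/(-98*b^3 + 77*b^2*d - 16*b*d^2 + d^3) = (-4*b - d)/(2*b - d)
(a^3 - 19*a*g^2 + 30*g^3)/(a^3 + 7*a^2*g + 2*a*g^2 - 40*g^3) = (a - 3*g)/(a + 4*g)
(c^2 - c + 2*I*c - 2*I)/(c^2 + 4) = (c - 1)/(c - 2*I)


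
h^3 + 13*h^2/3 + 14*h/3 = h*(h + 2)*(h + 7/3)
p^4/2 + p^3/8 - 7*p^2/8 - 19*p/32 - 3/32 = (p/2 + 1/2)*(p - 3/2)*(p + 1/4)*(p + 1/2)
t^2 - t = t*(t - 1)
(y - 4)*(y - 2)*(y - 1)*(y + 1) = y^4 - 6*y^3 + 7*y^2 + 6*y - 8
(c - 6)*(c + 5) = c^2 - c - 30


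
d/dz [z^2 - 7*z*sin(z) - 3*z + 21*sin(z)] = -7*z*cos(z) + 2*z - 7*sin(z) + 21*cos(z) - 3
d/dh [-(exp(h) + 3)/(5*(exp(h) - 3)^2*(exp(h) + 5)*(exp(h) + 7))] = (3*exp(3*h) + 33*exp(2*h) + 125*exp(h) + 207)*exp(h)/(5*(exp(7*h) + 15*exp(6*h) + 25*exp(5*h) - 465*exp(4*h) - 1205*exp(3*h) + 5877*exp(2*h) + 10395*exp(h) - 33075))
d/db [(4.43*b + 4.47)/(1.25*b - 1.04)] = (10.602488 - 12.743375*b)/(1.25*b - 1.04)^3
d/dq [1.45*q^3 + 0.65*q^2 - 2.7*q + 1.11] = 4.35*q^2 + 1.3*q - 2.7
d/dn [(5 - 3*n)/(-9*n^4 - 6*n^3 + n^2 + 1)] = (27*n^4 + 18*n^3 - 3*n^2 - 2*n*(3*n - 5)*(18*n^2 + 9*n - 1) - 3)/(9*n^4 + 6*n^3 - n^2 - 1)^2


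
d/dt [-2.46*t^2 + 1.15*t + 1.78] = 1.15 - 4.92*t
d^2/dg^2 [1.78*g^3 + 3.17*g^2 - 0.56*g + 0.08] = 10.68*g + 6.34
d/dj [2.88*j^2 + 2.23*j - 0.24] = 5.76*j + 2.23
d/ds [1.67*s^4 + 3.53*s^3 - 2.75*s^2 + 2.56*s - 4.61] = 6.68*s^3 + 10.59*s^2 - 5.5*s + 2.56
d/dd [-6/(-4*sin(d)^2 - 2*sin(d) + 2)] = -3*(4*sin(d) + 1)*cos(d)/(sin(d) - cos(2*d))^2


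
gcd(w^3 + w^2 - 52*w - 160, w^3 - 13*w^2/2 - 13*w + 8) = w - 8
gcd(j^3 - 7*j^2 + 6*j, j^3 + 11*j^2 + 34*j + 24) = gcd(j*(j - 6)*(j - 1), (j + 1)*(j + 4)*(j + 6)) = 1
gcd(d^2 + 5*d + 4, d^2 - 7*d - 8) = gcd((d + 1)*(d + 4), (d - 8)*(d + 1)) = d + 1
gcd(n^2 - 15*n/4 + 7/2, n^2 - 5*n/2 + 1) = n - 2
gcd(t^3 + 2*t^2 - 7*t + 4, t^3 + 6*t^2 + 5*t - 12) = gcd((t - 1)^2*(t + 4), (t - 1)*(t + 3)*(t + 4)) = t^2 + 3*t - 4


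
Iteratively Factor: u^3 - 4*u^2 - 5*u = (u + 1)*(u^2 - 5*u) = (u - 5)*(u + 1)*(u)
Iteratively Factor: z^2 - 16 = (z - 4)*(z + 4)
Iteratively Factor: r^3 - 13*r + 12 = (r + 4)*(r^2 - 4*r + 3) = (r - 3)*(r + 4)*(r - 1)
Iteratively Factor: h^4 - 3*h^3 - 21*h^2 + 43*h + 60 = (h + 1)*(h^3 - 4*h^2 - 17*h + 60) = (h - 3)*(h + 1)*(h^2 - h - 20) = (h - 5)*(h - 3)*(h + 1)*(h + 4)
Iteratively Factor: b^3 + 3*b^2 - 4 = (b + 2)*(b^2 + b - 2) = (b - 1)*(b + 2)*(b + 2)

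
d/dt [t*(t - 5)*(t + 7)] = 3*t^2 + 4*t - 35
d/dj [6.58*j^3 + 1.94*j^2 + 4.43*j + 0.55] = 19.74*j^2 + 3.88*j + 4.43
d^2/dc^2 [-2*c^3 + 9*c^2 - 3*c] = 18 - 12*c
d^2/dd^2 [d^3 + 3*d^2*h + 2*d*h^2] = 6*d + 6*h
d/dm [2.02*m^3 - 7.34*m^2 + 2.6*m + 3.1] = 6.06*m^2 - 14.68*m + 2.6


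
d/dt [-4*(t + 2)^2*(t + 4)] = 4*(-3*t - 10)*(t + 2)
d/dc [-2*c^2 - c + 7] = -4*c - 1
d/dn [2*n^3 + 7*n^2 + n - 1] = 6*n^2 + 14*n + 1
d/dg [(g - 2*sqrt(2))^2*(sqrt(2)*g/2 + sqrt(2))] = sqrt(2)*(g - 2*sqrt(2))*(3*g - 2*sqrt(2) + 4)/2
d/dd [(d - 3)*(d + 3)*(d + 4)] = 3*d^2 + 8*d - 9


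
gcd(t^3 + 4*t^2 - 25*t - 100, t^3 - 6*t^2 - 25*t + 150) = t^2 - 25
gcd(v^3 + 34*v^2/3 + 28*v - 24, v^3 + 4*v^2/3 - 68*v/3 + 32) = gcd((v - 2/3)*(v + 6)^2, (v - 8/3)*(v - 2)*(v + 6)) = v + 6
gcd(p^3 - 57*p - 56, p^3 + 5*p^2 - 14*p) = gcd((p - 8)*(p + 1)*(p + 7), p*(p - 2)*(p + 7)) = p + 7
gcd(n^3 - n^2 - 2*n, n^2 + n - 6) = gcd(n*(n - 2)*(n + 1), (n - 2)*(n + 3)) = n - 2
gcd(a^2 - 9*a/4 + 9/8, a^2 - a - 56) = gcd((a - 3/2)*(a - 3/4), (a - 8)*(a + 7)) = 1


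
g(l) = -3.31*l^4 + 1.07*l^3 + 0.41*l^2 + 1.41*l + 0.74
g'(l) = -13.24*l^3 + 3.21*l^2 + 0.82*l + 1.41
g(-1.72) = -34.89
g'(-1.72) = 76.87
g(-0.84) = -2.44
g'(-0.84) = 10.83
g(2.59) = -123.21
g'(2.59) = -204.96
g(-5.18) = -2527.41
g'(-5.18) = 1923.55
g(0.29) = 1.19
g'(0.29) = 1.59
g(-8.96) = -22082.05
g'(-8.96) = 9775.61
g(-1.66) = -30.50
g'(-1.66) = 69.46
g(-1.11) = -6.81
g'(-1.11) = 22.56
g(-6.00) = -4513.84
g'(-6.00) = 2971.89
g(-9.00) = -22475.68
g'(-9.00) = 9906.00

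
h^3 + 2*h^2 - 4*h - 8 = (h - 2)*(h + 2)^2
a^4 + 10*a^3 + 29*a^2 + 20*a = a*(a + 1)*(a + 4)*(a + 5)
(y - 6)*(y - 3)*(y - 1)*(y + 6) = y^4 - 4*y^3 - 33*y^2 + 144*y - 108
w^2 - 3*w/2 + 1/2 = (w - 1)*(w - 1/2)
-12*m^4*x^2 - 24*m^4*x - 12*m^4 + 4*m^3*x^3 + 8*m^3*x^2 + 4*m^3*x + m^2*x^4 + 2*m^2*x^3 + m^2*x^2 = (-2*m + x)*(6*m + x)*(m*x + m)^2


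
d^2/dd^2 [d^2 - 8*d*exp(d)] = -8*d*exp(d) - 16*exp(d) + 2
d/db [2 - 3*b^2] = -6*b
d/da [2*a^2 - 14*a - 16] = 4*a - 14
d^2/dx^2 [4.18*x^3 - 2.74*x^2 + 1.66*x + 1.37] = 25.08*x - 5.48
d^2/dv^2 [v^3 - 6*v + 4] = 6*v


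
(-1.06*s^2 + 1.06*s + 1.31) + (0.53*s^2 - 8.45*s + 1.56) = -0.53*s^2 - 7.39*s + 2.87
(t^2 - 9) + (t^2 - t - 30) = 2*t^2 - t - 39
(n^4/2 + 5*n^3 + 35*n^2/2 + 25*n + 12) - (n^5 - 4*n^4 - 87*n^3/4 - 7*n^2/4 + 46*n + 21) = -n^5 + 9*n^4/2 + 107*n^3/4 + 77*n^2/4 - 21*n - 9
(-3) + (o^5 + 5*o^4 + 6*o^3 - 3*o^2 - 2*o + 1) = o^5 + 5*o^4 + 6*o^3 - 3*o^2 - 2*o - 2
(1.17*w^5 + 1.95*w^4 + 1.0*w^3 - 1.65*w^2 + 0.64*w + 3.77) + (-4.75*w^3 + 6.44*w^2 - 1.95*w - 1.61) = 1.17*w^5 + 1.95*w^4 - 3.75*w^3 + 4.79*w^2 - 1.31*w + 2.16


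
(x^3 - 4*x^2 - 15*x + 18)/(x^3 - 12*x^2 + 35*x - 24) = (x^2 - 3*x - 18)/(x^2 - 11*x + 24)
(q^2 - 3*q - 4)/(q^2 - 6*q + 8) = (q + 1)/(q - 2)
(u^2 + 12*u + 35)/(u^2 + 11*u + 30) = (u + 7)/(u + 6)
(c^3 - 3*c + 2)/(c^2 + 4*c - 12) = (c^3 - 3*c + 2)/(c^2 + 4*c - 12)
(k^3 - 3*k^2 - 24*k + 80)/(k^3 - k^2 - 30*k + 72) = (k^2 + k - 20)/(k^2 + 3*k - 18)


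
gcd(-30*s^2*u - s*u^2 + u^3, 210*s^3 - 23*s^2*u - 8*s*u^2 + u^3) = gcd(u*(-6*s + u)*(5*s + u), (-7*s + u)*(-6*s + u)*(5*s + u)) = 30*s^2 + s*u - u^2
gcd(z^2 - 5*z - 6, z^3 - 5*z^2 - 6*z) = z^2 - 5*z - 6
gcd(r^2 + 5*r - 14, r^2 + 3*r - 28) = r + 7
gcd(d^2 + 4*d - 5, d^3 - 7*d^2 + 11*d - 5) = d - 1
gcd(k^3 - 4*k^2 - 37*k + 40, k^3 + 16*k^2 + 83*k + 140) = k + 5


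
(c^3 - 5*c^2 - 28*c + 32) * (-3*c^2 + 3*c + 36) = -3*c^5 + 18*c^4 + 105*c^3 - 360*c^2 - 912*c + 1152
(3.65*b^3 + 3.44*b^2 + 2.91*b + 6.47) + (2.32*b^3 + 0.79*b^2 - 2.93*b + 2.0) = 5.97*b^3 + 4.23*b^2 - 0.02*b + 8.47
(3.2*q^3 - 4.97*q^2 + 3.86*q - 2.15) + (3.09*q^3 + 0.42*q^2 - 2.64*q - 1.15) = 6.29*q^3 - 4.55*q^2 + 1.22*q - 3.3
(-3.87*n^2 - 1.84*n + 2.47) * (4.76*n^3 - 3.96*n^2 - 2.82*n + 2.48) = -18.4212*n^5 + 6.5668*n^4 + 29.957*n^3 - 14.19*n^2 - 11.5286*n + 6.1256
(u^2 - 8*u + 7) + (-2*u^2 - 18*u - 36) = -u^2 - 26*u - 29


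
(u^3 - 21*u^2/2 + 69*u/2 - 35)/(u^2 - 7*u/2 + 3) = (2*u^2 - 17*u + 35)/(2*u - 3)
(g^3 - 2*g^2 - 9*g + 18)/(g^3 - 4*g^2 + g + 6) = (g + 3)/(g + 1)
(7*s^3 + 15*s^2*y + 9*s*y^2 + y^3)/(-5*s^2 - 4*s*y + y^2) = (7*s^2 + 8*s*y + y^2)/(-5*s + y)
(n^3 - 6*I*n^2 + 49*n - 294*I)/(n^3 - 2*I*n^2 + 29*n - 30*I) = (n^2 + 49)/(n^2 + 4*I*n + 5)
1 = 1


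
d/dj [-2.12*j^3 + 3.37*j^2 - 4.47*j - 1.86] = -6.36*j^2 + 6.74*j - 4.47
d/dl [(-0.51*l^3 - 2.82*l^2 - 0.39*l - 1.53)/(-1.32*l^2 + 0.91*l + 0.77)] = (0.6732*l^4 - 0.928199999999999*l^3 - 4.2591*l^2 - 8.382*l + 1.092)/(1.7424*l^4 - 2.4024*l^3 - 1.2047*l^2 + 1.4014*l + 0.5929)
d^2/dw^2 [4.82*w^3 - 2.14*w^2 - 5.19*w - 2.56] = 28.92*w - 4.28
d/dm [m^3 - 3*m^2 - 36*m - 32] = 3*m^2 - 6*m - 36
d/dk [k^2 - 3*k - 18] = 2*k - 3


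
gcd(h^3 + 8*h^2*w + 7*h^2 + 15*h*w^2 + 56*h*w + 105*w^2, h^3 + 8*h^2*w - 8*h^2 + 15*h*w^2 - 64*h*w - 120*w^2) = h^2 + 8*h*w + 15*w^2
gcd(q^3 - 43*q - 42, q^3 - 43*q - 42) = q^3 - 43*q - 42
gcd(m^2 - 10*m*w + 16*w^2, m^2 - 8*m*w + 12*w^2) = -m + 2*w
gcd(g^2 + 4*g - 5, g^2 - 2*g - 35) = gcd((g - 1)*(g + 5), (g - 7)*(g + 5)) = g + 5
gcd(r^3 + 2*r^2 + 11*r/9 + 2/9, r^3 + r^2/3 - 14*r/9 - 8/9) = r^2 + 5*r/3 + 2/3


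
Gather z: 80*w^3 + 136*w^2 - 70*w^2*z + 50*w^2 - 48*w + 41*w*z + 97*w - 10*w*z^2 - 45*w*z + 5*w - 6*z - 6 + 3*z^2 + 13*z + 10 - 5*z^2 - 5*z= 80*w^3 + 186*w^2 + 54*w + z^2*(-10*w - 2) + z*(-70*w^2 - 4*w + 2) + 4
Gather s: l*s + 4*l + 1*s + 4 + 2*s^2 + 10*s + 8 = 4*l + 2*s^2 + s*(l + 11) + 12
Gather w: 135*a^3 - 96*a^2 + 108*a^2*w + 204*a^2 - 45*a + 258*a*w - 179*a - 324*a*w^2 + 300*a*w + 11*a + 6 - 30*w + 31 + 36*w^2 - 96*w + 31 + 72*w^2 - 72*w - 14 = 135*a^3 + 108*a^2 - 213*a + w^2*(108 - 324*a) + w*(108*a^2 + 558*a - 198) + 54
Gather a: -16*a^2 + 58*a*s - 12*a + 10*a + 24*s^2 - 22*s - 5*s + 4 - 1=-16*a^2 + a*(58*s - 2) + 24*s^2 - 27*s + 3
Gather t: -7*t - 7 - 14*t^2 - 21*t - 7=-14*t^2 - 28*t - 14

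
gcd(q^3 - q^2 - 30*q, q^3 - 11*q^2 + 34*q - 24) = q - 6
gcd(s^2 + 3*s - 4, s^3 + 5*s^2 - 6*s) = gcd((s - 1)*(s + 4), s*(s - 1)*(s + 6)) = s - 1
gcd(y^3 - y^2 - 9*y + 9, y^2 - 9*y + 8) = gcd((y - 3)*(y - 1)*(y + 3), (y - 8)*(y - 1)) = y - 1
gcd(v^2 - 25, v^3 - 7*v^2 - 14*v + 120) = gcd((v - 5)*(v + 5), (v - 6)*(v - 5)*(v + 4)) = v - 5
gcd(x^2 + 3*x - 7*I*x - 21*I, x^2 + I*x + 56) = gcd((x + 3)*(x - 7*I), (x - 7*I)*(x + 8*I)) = x - 7*I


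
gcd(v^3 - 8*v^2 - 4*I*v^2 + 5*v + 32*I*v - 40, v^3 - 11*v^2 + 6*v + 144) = v - 8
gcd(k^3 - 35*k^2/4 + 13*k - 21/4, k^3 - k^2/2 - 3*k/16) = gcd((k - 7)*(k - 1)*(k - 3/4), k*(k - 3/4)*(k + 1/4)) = k - 3/4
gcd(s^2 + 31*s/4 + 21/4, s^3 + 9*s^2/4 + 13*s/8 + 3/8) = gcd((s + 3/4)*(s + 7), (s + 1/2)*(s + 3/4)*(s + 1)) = s + 3/4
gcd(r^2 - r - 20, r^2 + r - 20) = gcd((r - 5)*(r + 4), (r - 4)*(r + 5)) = 1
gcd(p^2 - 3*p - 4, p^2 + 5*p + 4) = p + 1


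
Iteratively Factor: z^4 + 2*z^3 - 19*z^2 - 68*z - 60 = (z + 3)*(z^3 - z^2 - 16*z - 20) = (z + 2)*(z + 3)*(z^2 - 3*z - 10) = (z - 5)*(z + 2)*(z + 3)*(z + 2)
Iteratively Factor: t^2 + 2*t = (t + 2)*(t)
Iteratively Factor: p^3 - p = (p - 1)*(p^2 + p) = p*(p - 1)*(p + 1)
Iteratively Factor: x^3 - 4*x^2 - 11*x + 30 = (x - 5)*(x^2 + x - 6) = (x - 5)*(x - 2)*(x + 3)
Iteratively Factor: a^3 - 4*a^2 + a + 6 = (a + 1)*(a^2 - 5*a + 6) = (a - 3)*(a + 1)*(a - 2)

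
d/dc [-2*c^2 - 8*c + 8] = -4*c - 8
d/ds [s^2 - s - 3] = 2*s - 1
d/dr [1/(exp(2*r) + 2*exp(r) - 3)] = -2*(exp(r) + 1)*exp(r)/(exp(2*r) + 2*exp(r) - 3)^2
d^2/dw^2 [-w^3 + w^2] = 2 - 6*w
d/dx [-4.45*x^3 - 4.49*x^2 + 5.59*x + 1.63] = -13.35*x^2 - 8.98*x + 5.59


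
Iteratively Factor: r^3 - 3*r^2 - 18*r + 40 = (r - 5)*(r^2 + 2*r - 8) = (r - 5)*(r + 4)*(r - 2)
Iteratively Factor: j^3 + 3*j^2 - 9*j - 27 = (j + 3)*(j^2 - 9) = (j + 3)^2*(j - 3)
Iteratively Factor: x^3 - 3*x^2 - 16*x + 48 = (x + 4)*(x^2 - 7*x + 12) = (x - 4)*(x + 4)*(x - 3)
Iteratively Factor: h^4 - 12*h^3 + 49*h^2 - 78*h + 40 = (h - 5)*(h^3 - 7*h^2 + 14*h - 8) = (h - 5)*(h - 1)*(h^2 - 6*h + 8) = (h - 5)*(h - 2)*(h - 1)*(h - 4)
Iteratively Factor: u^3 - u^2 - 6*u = (u - 3)*(u^2 + 2*u) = u*(u - 3)*(u + 2)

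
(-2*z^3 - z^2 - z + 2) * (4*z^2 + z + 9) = -8*z^5 - 6*z^4 - 23*z^3 - 2*z^2 - 7*z + 18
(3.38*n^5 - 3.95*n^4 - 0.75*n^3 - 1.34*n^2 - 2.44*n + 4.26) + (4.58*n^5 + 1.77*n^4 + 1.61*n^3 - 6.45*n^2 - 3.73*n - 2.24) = 7.96*n^5 - 2.18*n^4 + 0.86*n^3 - 7.79*n^2 - 6.17*n + 2.02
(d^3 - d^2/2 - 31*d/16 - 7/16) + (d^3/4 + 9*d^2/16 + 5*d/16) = 5*d^3/4 + d^2/16 - 13*d/8 - 7/16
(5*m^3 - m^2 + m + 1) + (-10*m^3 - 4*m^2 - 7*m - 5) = -5*m^3 - 5*m^2 - 6*m - 4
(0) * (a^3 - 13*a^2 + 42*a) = 0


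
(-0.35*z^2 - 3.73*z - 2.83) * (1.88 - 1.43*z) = 0.5005*z^3 + 4.6759*z^2 - 2.9655*z - 5.3204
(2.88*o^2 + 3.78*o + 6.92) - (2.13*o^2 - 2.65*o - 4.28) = 0.75*o^2 + 6.43*o + 11.2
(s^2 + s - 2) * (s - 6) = s^3 - 5*s^2 - 8*s + 12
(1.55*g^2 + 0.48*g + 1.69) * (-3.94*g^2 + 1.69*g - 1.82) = -6.107*g^4 + 0.7283*g^3 - 8.6684*g^2 + 1.9825*g - 3.0758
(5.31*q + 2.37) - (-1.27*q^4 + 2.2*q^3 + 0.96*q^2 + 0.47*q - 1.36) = 1.27*q^4 - 2.2*q^3 - 0.96*q^2 + 4.84*q + 3.73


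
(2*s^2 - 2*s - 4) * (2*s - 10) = 4*s^3 - 24*s^2 + 12*s + 40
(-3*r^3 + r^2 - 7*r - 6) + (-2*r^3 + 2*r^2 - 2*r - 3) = -5*r^3 + 3*r^2 - 9*r - 9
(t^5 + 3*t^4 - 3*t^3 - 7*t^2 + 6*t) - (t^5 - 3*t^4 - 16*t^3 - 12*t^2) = 6*t^4 + 13*t^3 + 5*t^2 + 6*t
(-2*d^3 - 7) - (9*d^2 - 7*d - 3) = -2*d^3 - 9*d^2 + 7*d - 4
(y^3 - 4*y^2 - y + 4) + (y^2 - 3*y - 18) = y^3 - 3*y^2 - 4*y - 14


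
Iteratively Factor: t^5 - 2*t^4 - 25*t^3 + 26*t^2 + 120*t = (t - 3)*(t^4 + t^3 - 22*t^2 - 40*t) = t*(t - 3)*(t^3 + t^2 - 22*t - 40) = t*(t - 3)*(t + 4)*(t^2 - 3*t - 10) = t*(t - 3)*(t + 2)*(t + 4)*(t - 5)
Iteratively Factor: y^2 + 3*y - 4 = (y + 4)*(y - 1)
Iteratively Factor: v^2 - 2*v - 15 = (v - 5)*(v + 3)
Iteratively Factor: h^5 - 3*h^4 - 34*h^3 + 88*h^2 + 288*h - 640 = (h - 2)*(h^4 - h^3 - 36*h^2 + 16*h + 320) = (h - 2)*(h + 4)*(h^3 - 5*h^2 - 16*h + 80) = (h - 4)*(h - 2)*(h + 4)*(h^2 - h - 20) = (h - 5)*(h - 4)*(h - 2)*(h + 4)*(h + 4)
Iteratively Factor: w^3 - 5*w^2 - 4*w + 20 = (w + 2)*(w^2 - 7*w + 10) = (w - 5)*(w + 2)*(w - 2)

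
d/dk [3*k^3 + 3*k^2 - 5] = 3*k*(3*k + 2)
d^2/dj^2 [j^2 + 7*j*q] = 2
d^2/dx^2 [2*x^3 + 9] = 12*x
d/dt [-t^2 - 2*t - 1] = -2*t - 2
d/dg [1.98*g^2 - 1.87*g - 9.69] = 3.96*g - 1.87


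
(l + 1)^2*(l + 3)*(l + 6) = l^4 + 11*l^3 + 37*l^2 + 45*l + 18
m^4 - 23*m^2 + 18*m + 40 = (m - 4)*(m - 2)*(m + 1)*(m + 5)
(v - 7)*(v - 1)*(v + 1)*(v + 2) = v^4 - 5*v^3 - 15*v^2 + 5*v + 14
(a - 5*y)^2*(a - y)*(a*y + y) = a^4*y - 11*a^3*y^2 + a^3*y + 35*a^2*y^3 - 11*a^2*y^2 - 25*a*y^4 + 35*a*y^3 - 25*y^4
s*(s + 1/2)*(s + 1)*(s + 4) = s^4 + 11*s^3/2 + 13*s^2/2 + 2*s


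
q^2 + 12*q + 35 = (q + 5)*(q + 7)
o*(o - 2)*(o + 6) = o^3 + 4*o^2 - 12*o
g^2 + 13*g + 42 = (g + 6)*(g + 7)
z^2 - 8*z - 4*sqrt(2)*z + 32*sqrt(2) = (z - 8)*(z - 4*sqrt(2))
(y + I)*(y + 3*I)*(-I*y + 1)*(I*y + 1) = y^4 + 4*I*y^3 - 2*y^2 + 4*I*y - 3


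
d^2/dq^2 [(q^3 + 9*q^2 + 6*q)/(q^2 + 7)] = 2*(-q^3 - 189*q^2 + 21*q + 441)/(q^6 + 21*q^4 + 147*q^2 + 343)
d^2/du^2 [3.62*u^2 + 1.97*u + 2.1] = 7.24000000000000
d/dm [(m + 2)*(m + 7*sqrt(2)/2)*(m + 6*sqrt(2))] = 3*m^2 + 4*m + 19*sqrt(2)*m + 19*sqrt(2) + 42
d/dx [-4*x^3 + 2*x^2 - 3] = 4*x*(1 - 3*x)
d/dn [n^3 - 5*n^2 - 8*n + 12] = 3*n^2 - 10*n - 8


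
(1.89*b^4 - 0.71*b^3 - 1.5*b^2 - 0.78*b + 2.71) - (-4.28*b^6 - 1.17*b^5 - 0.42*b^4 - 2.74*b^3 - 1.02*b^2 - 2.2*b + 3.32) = 4.28*b^6 + 1.17*b^5 + 2.31*b^4 + 2.03*b^3 - 0.48*b^2 + 1.42*b - 0.61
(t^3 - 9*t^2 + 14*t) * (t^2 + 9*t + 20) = t^5 - 47*t^3 - 54*t^2 + 280*t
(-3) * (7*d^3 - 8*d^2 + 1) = -21*d^3 + 24*d^2 - 3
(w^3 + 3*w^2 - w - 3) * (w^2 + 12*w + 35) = w^5 + 15*w^4 + 70*w^3 + 90*w^2 - 71*w - 105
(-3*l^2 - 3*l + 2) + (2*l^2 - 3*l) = -l^2 - 6*l + 2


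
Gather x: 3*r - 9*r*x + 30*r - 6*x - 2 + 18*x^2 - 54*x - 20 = 33*r + 18*x^2 + x*(-9*r - 60) - 22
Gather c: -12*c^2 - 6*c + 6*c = -12*c^2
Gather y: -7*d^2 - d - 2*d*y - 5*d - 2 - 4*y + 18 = -7*d^2 - 6*d + y*(-2*d - 4) + 16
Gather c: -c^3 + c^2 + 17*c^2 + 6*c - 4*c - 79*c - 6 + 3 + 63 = -c^3 + 18*c^2 - 77*c + 60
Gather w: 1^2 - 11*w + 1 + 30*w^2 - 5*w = 30*w^2 - 16*w + 2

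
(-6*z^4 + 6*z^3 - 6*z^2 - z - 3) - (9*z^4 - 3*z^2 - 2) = -15*z^4 + 6*z^3 - 3*z^2 - z - 1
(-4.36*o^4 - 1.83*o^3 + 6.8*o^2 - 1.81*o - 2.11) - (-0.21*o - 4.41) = -4.36*o^4 - 1.83*o^3 + 6.8*o^2 - 1.6*o + 2.3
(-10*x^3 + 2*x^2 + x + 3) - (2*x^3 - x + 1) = -12*x^3 + 2*x^2 + 2*x + 2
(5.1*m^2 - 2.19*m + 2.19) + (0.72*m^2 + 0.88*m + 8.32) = 5.82*m^2 - 1.31*m + 10.51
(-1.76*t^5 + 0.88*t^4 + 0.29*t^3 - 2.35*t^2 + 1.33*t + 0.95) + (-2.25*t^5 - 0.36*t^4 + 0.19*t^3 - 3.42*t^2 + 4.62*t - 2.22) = -4.01*t^5 + 0.52*t^4 + 0.48*t^3 - 5.77*t^2 + 5.95*t - 1.27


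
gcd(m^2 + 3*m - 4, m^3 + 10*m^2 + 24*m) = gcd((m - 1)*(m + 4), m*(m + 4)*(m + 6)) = m + 4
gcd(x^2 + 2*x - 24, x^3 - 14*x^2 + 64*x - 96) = x - 4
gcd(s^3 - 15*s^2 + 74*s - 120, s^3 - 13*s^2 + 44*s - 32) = s - 4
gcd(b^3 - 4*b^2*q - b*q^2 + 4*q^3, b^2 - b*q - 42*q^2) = 1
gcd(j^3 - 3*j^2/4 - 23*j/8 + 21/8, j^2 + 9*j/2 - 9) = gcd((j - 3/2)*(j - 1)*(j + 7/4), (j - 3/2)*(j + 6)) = j - 3/2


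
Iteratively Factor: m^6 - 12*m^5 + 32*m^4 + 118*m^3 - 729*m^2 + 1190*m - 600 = (m - 5)*(m^5 - 7*m^4 - 3*m^3 + 103*m^2 - 214*m + 120) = (m - 5)*(m - 1)*(m^4 - 6*m^3 - 9*m^2 + 94*m - 120) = (m - 5)^2*(m - 1)*(m^3 - m^2 - 14*m + 24) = (m - 5)^2*(m - 2)*(m - 1)*(m^2 + m - 12) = (m - 5)^2*(m - 3)*(m - 2)*(m - 1)*(m + 4)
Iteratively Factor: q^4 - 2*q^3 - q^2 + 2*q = (q - 2)*(q^3 - q) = q*(q - 2)*(q^2 - 1) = q*(q - 2)*(q + 1)*(q - 1)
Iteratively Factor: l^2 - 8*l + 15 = (l - 3)*(l - 5)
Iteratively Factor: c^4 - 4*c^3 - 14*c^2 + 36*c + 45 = (c + 3)*(c^3 - 7*c^2 + 7*c + 15) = (c + 1)*(c + 3)*(c^2 - 8*c + 15) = (c - 5)*(c + 1)*(c + 3)*(c - 3)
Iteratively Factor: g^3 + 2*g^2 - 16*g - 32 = (g + 4)*(g^2 - 2*g - 8) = (g - 4)*(g + 4)*(g + 2)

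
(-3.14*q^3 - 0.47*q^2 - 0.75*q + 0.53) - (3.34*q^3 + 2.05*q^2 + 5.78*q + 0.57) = -6.48*q^3 - 2.52*q^2 - 6.53*q - 0.0399999999999999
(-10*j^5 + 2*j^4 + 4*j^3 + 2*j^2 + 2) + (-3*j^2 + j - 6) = -10*j^5 + 2*j^4 + 4*j^3 - j^2 + j - 4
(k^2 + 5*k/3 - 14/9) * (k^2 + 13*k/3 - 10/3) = k^4 + 6*k^3 + 7*k^2/3 - 332*k/27 + 140/27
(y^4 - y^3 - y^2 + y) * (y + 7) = y^5 + 6*y^4 - 8*y^3 - 6*y^2 + 7*y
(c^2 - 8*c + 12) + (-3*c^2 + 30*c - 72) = -2*c^2 + 22*c - 60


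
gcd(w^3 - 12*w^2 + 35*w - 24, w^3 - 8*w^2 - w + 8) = w^2 - 9*w + 8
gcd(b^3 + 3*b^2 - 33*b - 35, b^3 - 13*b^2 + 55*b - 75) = b - 5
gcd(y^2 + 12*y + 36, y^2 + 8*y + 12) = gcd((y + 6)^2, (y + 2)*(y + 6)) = y + 6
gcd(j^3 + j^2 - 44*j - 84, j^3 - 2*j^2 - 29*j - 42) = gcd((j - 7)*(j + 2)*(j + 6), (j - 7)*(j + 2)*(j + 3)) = j^2 - 5*j - 14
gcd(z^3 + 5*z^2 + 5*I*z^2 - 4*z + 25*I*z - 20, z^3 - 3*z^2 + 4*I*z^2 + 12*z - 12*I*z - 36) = 1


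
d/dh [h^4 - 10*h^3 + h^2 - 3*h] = 4*h^3 - 30*h^2 + 2*h - 3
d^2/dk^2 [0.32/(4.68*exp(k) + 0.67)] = (7.008768*exp(k) - 1.003392)*exp(k)/(4.68*exp(k) + 0.67)^3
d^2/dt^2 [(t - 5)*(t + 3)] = 2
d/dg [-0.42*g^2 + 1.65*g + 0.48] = 1.65 - 0.84*g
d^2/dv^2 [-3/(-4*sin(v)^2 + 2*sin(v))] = 3*(-16*sin(v) + 6 + 23/sin(v) - 12/sin(v)^2 + 2/sin(v)^3)/(2*(2*sin(v) - 1)^3)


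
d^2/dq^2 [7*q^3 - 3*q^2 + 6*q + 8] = 42*q - 6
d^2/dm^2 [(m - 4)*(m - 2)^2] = 6*m - 16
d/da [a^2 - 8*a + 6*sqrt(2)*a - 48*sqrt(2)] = 2*a - 8 + 6*sqrt(2)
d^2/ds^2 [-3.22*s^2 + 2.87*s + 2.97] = -6.44000000000000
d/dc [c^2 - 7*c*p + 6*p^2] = 2*c - 7*p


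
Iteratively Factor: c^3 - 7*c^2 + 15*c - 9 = (c - 3)*(c^2 - 4*c + 3) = (c - 3)*(c - 1)*(c - 3)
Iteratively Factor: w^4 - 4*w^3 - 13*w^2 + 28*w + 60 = (w + 2)*(w^3 - 6*w^2 - w + 30) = (w - 3)*(w + 2)*(w^2 - 3*w - 10) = (w - 5)*(w - 3)*(w + 2)*(w + 2)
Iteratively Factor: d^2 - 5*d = (d)*(d - 5)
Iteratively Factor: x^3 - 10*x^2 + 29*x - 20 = (x - 1)*(x^2 - 9*x + 20) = (x - 5)*(x - 1)*(x - 4)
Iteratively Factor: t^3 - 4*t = (t + 2)*(t^2 - 2*t) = (t - 2)*(t + 2)*(t)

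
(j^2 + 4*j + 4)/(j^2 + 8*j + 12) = (j + 2)/(j + 6)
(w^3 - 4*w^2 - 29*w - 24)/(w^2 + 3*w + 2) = (w^2 - 5*w - 24)/(w + 2)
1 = 1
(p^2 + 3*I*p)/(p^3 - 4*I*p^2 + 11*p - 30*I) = p/(p^2 - 7*I*p - 10)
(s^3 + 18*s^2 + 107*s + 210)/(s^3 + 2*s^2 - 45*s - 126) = (s^2 + 12*s + 35)/(s^2 - 4*s - 21)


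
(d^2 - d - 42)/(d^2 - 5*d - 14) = (d + 6)/(d + 2)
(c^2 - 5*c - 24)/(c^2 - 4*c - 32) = (c + 3)/(c + 4)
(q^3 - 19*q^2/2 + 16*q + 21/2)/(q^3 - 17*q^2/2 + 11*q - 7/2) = (2*q^2 - 5*q - 3)/(2*q^2 - 3*q + 1)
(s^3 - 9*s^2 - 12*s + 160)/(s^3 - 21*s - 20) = (s - 8)/(s + 1)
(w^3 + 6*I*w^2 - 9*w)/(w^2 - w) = (w^2 + 6*I*w - 9)/(w - 1)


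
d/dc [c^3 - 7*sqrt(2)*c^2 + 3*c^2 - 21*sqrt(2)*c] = 3*c^2 - 14*sqrt(2)*c + 6*c - 21*sqrt(2)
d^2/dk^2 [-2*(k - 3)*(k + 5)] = -4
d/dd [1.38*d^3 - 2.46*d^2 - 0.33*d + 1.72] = 4.14*d^2 - 4.92*d - 0.33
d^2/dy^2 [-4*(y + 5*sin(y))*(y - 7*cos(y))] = 20*y*sin(y) - 28*y*cos(y) - 56*sin(y) - 280*sin(2*y) - 40*cos(y) - 8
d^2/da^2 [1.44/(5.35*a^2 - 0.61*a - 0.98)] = (82.4328*a^2 - 9.39888*a - 1.44*(10.7*a - 0.61)*(21.4*a - 1.22) - 15.09984)/(-5.35*a^2 + 0.61*a + 0.98)^3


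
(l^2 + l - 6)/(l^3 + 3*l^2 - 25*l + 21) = (l^2 + l - 6)/(l^3 + 3*l^2 - 25*l + 21)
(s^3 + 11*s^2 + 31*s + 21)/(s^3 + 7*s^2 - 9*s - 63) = (s + 1)/(s - 3)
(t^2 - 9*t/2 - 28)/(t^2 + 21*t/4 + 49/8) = 4*(t - 8)/(4*t + 7)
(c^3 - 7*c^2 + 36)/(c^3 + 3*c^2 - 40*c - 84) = (c - 3)/(c + 7)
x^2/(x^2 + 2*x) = x/(x + 2)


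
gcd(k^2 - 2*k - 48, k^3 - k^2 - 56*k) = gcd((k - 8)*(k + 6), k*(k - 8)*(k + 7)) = k - 8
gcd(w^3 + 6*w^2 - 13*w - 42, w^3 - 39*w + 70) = w + 7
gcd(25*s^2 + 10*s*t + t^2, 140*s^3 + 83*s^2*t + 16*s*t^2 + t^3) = 5*s + t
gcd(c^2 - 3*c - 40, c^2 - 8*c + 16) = 1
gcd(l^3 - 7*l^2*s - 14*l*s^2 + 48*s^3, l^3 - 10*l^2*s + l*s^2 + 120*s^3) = -l^2 + 5*l*s + 24*s^2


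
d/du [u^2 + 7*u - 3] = 2*u + 7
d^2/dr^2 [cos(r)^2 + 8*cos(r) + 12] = -8*cos(r) - 2*cos(2*r)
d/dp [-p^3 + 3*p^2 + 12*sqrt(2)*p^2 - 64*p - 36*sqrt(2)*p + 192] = -3*p^2 + 6*p + 24*sqrt(2)*p - 64 - 36*sqrt(2)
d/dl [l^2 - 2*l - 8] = 2*l - 2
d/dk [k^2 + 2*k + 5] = 2*k + 2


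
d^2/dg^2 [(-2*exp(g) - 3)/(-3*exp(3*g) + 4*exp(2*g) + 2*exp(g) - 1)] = (72*exp(6*g) + 171*exp(5*g) - 316*exp(4*g) + 62*exp(3*g) + 39*exp(2*g) + 64*exp(g) + 8)*exp(g)/(27*exp(9*g) - 108*exp(8*g) + 90*exp(7*g) + 107*exp(6*g) - 132*exp(5*g) - 36*exp(4*g) + 49*exp(3*g) - 6*exp(g) + 1)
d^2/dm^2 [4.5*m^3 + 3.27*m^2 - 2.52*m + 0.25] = 27.0*m + 6.54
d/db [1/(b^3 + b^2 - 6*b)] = (-3*b^2 - 2*b + 6)/(b^2*(b^2 + b - 6)^2)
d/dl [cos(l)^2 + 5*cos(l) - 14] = -(2*cos(l) + 5)*sin(l)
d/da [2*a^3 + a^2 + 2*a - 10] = 6*a^2 + 2*a + 2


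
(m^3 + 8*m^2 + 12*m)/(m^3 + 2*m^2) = (m + 6)/m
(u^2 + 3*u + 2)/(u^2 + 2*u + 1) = (u + 2)/(u + 1)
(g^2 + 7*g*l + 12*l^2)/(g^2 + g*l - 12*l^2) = (g + 3*l)/(g - 3*l)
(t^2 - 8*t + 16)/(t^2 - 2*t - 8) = (t - 4)/(t + 2)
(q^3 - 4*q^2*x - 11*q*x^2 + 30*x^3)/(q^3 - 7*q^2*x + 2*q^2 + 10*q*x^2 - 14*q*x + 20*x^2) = (q + 3*x)/(q + 2)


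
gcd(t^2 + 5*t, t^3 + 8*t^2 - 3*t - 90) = t + 5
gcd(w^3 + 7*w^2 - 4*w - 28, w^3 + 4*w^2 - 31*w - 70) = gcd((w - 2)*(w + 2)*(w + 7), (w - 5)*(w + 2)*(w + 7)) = w^2 + 9*w + 14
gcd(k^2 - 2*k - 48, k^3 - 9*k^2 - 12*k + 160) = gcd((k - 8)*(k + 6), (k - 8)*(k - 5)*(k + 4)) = k - 8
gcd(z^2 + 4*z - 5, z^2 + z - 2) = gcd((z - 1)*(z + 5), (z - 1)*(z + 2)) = z - 1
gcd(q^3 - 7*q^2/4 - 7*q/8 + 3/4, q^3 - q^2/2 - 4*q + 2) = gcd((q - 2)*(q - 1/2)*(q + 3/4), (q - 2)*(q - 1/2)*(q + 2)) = q^2 - 5*q/2 + 1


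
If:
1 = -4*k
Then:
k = -1/4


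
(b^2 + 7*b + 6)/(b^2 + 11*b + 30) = (b + 1)/(b + 5)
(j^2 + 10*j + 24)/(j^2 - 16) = (j + 6)/(j - 4)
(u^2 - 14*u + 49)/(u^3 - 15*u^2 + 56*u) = (u - 7)/(u*(u - 8))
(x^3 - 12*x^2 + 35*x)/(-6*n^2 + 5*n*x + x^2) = x*(x^2 - 12*x + 35)/(-6*n^2 + 5*n*x + x^2)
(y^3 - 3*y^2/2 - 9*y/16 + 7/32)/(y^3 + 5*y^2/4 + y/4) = (32*y^3 - 48*y^2 - 18*y + 7)/(8*y*(4*y^2 + 5*y + 1))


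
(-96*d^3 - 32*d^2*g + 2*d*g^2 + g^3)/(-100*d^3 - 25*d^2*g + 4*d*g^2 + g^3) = (24*d^2 + 2*d*g - g^2)/(25*d^2 - g^2)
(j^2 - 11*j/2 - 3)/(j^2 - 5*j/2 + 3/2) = (2*j^2 - 11*j - 6)/(2*j^2 - 5*j + 3)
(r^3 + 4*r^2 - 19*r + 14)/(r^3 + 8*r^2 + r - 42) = (r - 1)/(r + 3)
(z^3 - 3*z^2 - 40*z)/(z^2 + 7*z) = (z^2 - 3*z - 40)/(z + 7)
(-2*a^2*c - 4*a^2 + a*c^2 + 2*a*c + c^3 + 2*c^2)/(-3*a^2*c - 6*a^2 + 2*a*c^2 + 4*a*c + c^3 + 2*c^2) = (2*a + c)/(3*a + c)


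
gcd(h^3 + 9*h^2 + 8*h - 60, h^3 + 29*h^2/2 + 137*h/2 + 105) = h^2 + 11*h + 30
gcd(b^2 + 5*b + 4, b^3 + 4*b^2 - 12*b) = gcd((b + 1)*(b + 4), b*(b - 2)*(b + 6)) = 1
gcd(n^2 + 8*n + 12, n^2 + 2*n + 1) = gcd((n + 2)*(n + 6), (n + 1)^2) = 1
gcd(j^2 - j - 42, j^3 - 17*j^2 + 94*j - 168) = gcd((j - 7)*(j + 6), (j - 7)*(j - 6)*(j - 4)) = j - 7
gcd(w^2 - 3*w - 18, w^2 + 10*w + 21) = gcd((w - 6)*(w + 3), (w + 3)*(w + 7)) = w + 3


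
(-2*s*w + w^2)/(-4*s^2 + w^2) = w/(2*s + w)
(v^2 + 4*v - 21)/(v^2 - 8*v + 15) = (v + 7)/(v - 5)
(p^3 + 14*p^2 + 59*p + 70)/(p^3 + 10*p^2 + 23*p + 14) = (p + 5)/(p + 1)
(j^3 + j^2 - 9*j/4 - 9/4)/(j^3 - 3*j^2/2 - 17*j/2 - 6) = (j - 3/2)/(j - 4)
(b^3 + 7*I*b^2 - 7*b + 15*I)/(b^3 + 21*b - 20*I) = (b + 3*I)/(b - 4*I)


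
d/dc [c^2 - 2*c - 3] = 2*c - 2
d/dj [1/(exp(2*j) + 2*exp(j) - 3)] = -2*(exp(j) + 1)*exp(j)/(exp(2*j) + 2*exp(j) - 3)^2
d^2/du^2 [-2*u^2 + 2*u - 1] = -4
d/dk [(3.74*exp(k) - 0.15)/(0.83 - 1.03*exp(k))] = 2.9497*exp(k)/(1.03*exp(k) - 0.83)^2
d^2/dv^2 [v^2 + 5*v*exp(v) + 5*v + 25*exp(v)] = 5*v*exp(v) + 35*exp(v) + 2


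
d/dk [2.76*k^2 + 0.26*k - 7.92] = 5.52*k + 0.26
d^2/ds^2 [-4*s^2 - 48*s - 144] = -8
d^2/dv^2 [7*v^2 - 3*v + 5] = 14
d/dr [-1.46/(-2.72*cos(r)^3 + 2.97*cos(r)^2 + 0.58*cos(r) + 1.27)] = (11.9136*cos(r)^2 - 8.6724*cos(r) - 0.8468)*sin(r)/(-2.72*cos(r)^3 + 2.97*cos(r)^2 + 0.58*cos(r) + 1.27)^2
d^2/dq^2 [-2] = 0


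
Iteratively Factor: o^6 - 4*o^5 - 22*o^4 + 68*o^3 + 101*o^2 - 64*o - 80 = (o + 1)*(o^5 - 5*o^4 - 17*o^3 + 85*o^2 + 16*o - 80) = (o + 1)*(o + 4)*(o^4 - 9*o^3 + 19*o^2 + 9*o - 20) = (o + 1)^2*(o + 4)*(o^3 - 10*o^2 + 29*o - 20) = (o - 1)*(o + 1)^2*(o + 4)*(o^2 - 9*o + 20) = (o - 5)*(o - 1)*(o + 1)^2*(o + 4)*(o - 4)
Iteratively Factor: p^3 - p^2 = (p)*(p^2 - p) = p*(p - 1)*(p)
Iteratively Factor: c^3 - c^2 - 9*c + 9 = (c - 1)*(c^2 - 9) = (c - 1)*(c + 3)*(c - 3)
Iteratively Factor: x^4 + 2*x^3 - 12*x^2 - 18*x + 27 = (x - 3)*(x^3 + 5*x^2 + 3*x - 9) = (x - 3)*(x - 1)*(x^2 + 6*x + 9) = (x - 3)*(x - 1)*(x + 3)*(x + 3)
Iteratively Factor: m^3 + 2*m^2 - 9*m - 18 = (m - 3)*(m^2 + 5*m + 6) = (m - 3)*(m + 3)*(m + 2)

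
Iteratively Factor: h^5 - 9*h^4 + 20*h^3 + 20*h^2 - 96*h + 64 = (h - 2)*(h^4 - 7*h^3 + 6*h^2 + 32*h - 32) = (h - 2)*(h + 2)*(h^3 - 9*h^2 + 24*h - 16) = (h - 4)*(h - 2)*(h + 2)*(h^2 - 5*h + 4) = (h - 4)*(h - 2)*(h - 1)*(h + 2)*(h - 4)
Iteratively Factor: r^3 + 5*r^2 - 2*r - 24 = (r - 2)*(r^2 + 7*r + 12) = (r - 2)*(r + 4)*(r + 3)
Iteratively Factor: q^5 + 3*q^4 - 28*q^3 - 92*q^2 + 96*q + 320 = (q + 4)*(q^4 - q^3 - 24*q^2 + 4*q + 80) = (q + 4)^2*(q^3 - 5*q^2 - 4*q + 20) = (q - 2)*(q + 4)^2*(q^2 - 3*q - 10) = (q - 2)*(q + 2)*(q + 4)^2*(q - 5)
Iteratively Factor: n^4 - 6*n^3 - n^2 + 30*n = (n)*(n^3 - 6*n^2 - n + 30) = n*(n - 3)*(n^2 - 3*n - 10) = n*(n - 3)*(n + 2)*(n - 5)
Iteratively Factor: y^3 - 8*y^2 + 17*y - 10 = (y - 2)*(y^2 - 6*y + 5) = (y - 2)*(y - 1)*(y - 5)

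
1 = 1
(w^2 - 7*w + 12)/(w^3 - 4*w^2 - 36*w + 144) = (w - 3)/(w^2 - 36)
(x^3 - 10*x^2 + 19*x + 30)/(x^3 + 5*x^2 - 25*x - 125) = (x^2 - 5*x - 6)/(x^2 + 10*x + 25)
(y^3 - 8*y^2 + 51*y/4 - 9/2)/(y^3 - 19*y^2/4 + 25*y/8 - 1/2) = 2*(2*y^2 - 15*y + 18)/(4*y^2 - 17*y + 4)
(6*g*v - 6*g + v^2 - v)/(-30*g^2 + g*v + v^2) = (v - 1)/(-5*g + v)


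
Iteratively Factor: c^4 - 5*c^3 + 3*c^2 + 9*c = (c - 3)*(c^3 - 2*c^2 - 3*c) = (c - 3)^2*(c^2 + c) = (c - 3)^2*(c + 1)*(c)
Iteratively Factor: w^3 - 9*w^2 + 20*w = (w)*(w^2 - 9*w + 20) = w*(w - 5)*(w - 4)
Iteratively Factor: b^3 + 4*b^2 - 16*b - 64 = (b + 4)*(b^2 - 16) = (b + 4)^2*(b - 4)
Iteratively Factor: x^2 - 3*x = (x)*(x - 3)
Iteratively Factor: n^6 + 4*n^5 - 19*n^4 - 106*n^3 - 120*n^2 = (n)*(n^5 + 4*n^4 - 19*n^3 - 106*n^2 - 120*n) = n*(n + 3)*(n^4 + n^3 - 22*n^2 - 40*n) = n*(n + 3)*(n + 4)*(n^3 - 3*n^2 - 10*n) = n^2*(n + 3)*(n + 4)*(n^2 - 3*n - 10) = n^2*(n + 2)*(n + 3)*(n + 4)*(n - 5)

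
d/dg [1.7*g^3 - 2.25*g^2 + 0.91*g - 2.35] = 5.1*g^2 - 4.5*g + 0.91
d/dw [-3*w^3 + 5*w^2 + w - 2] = -9*w^2 + 10*w + 1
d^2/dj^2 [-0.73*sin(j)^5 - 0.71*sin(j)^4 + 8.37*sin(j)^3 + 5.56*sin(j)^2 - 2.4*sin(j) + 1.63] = 18.25*sin(j)^5 + 11.36*sin(j)^4 - 89.93*sin(j)^3 - 30.76*sin(j)^2 + 52.62*sin(j) + 11.12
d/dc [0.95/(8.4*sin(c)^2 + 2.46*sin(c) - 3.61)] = -(15.96*sin(c) + 2.337)*cos(c)/(8.4*sin(c)^2 + 2.46*sin(c) - 3.61)^2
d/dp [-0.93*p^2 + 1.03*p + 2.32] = 1.03 - 1.86*p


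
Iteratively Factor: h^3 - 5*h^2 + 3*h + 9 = (h - 3)*(h^2 - 2*h - 3) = (h - 3)^2*(h + 1)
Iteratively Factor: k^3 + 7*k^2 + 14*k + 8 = (k + 4)*(k^2 + 3*k + 2) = (k + 2)*(k + 4)*(k + 1)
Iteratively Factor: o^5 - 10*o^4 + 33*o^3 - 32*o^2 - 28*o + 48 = (o + 1)*(o^4 - 11*o^3 + 44*o^2 - 76*o + 48) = (o - 2)*(o + 1)*(o^3 - 9*o^2 + 26*o - 24) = (o - 4)*(o - 2)*(o + 1)*(o^2 - 5*o + 6) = (o - 4)*(o - 2)^2*(o + 1)*(o - 3)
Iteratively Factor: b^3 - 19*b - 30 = (b + 3)*(b^2 - 3*b - 10) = (b + 2)*(b + 3)*(b - 5)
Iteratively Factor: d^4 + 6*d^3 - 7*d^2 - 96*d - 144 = (d + 3)*(d^3 + 3*d^2 - 16*d - 48) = (d + 3)*(d + 4)*(d^2 - d - 12) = (d - 4)*(d + 3)*(d + 4)*(d + 3)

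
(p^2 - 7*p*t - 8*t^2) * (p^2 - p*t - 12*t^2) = p^4 - 8*p^3*t - 13*p^2*t^2 + 92*p*t^3 + 96*t^4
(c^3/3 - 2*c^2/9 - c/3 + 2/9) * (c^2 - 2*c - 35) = c^5/3 - 8*c^4/9 - 104*c^3/9 + 26*c^2/3 + 101*c/9 - 70/9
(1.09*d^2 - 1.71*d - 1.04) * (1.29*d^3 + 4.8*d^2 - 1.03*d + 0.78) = 1.4061*d^5 + 3.0261*d^4 - 10.6723*d^3 - 2.3805*d^2 - 0.2626*d - 0.8112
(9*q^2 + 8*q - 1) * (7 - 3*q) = -27*q^3 + 39*q^2 + 59*q - 7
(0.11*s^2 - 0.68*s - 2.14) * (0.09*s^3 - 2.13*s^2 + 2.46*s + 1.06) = 0.0099*s^5 - 0.2955*s^4 + 1.5264*s^3 + 3.002*s^2 - 5.9852*s - 2.2684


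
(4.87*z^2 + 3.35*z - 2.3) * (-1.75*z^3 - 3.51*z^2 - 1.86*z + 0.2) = -8.5225*z^5 - 22.9562*z^4 - 16.7917*z^3 + 2.816*z^2 + 4.948*z - 0.46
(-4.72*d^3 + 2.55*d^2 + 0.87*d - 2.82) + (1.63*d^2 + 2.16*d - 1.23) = -4.72*d^3 + 4.18*d^2 + 3.03*d - 4.05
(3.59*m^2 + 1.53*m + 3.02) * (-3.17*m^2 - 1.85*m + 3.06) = -11.3803*m^4 - 11.4916*m^3 - 1.4185*m^2 - 0.905200000000001*m + 9.2412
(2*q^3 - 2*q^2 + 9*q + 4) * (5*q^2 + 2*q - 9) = 10*q^5 - 6*q^4 + 23*q^3 + 56*q^2 - 73*q - 36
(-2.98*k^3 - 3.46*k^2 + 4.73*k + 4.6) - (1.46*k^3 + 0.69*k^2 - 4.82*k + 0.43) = -4.44*k^3 - 4.15*k^2 + 9.55*k + 4.17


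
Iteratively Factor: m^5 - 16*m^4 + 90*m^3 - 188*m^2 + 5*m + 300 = (m - 4)*(m^4 - 12*m^3 + 42*m^2 - 20*m - 75) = (m - 5)*(m - 4)*(m^3 - 7*m^2 + 7*m + 15) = (m - 5)*(m - 4)*(m - 3)*(m^2 - 4*m - 5) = (m - 5)^2*(m - 4)*(m - 3)*(m + 1)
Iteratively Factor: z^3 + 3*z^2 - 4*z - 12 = (z - 2)*(z^2 + 5*z + 6) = (z - 2)*(z + 2)*(z + 3)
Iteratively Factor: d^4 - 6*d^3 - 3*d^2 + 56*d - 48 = (d + 3)*(d^3 - 9*d^2 + 24*d - 16) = (d - 4)*(d + 3)*(d^2 - 5*d + 4) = (d - 4)*(d - 1)*(d + 3)*(d - 4)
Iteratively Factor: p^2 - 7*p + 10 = (p - 5)*(p - 2)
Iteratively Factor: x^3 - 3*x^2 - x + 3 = (x - 3)*(x^2 - 1) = (x - 3)*(x - 1)*(x + 1)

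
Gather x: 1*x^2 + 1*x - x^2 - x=0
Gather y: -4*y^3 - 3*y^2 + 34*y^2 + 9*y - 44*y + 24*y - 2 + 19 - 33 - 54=-4*y^3 + 31*y^2 - 11*y - 70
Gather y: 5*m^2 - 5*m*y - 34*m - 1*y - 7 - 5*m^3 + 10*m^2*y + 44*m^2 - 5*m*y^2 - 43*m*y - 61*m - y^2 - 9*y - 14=-5*m^3 + 49*m^2 - 95*m + y^2*(-5*m - 1) + y*(10*m^2 - 48*m - 10) - 21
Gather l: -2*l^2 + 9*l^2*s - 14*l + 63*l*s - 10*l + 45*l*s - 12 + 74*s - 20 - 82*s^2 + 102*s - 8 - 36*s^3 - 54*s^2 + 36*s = l^2*(9*s - 2) + l*(108*s - 24) - 36*s^3 - 136*s^2 + 212*s - 40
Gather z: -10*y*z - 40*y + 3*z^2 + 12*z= -40*y + 3*z^2 + z*(12 - 10*y)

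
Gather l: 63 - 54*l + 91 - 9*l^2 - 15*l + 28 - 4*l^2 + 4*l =-13*l^2 - 65*l + 182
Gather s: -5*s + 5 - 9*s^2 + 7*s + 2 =-9*s^2 + 2*s + 7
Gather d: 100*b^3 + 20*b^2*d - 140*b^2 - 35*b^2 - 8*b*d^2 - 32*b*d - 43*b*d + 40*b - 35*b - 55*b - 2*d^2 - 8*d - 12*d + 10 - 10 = 100*b^3 - 175*b^2 - 50*b + d^2*(-8*b - 2) + d*(20*b^2 - 75*b - 20)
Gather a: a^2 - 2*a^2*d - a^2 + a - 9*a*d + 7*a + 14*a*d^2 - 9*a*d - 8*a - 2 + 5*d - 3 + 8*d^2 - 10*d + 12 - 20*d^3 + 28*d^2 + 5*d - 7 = -2*a^2*d + a*(14*d^2 - 18*d) - 20*d^3 + 36*d^2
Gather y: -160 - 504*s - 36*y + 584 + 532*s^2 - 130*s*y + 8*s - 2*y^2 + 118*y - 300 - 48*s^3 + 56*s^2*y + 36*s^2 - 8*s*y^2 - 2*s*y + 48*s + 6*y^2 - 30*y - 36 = -48*s^3 + 568*s^2 - 448*s + y^2*(4 - 8*s) + y*(56*s^2 - 132*s + 52) + 88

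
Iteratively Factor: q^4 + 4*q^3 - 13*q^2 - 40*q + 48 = (q + 4)*(q^3 - 13*q + 12) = (q - 1)*(q + 4)*(q^2 + q - 12) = (q - 1)*(q + 4)^2*(q - 3)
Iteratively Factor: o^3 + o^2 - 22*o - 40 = (o + 2)*(o^2 - o - 20) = (o + 2)*(o + 4)*(o - 5)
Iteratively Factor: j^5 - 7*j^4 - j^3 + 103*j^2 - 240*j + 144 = (j - 4)*(j^4 - 3*j^3 - 13*j^2 + 51*j - 36) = (j - 4)*(j - 3)*(j^3 - 13*j + 12) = (j - 4)*(j - 3)*(j + 4)*(j^2 - 4*j + 3) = (j - 4)*(j - 3)*(j - 1)*(j + 4)*(j - 3)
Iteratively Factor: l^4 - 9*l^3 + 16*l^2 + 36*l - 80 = (l - 2)*(l^3 - 7*l^2 + 2*l + 40) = (l - 4)*(l - 2)*(l^2 - 3*l - 10) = (l - 5)*(l - 4)*(l - 2)*(l + 2)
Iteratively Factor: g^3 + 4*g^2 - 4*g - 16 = (g - 2)*(g^2 + 6*g + 8) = (g - 2)*(g + 2)*(g + 4)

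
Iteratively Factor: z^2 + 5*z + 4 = (z + 4)*(z + 1)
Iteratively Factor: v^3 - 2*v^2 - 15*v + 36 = (v + 4)*(v^2 - 6*v + 9) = (v - 3)*(v + 4)*(v - 3)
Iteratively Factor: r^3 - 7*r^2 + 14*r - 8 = (r - 2)*(r^2 - 5*r + 4) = (r - 2)*(r - 1)*(r - 4)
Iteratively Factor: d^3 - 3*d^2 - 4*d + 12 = (d + 2)*(d^2 - 5*d + 6) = (d - 3)*(d + 2)*(d - 2)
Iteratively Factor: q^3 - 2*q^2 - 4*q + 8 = (q - 2)*(q^2 - 4) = (q - 2)^2*(q + 2)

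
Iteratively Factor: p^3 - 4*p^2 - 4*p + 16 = (p - 4)*(p^2 - 4) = (p - 4)*(p + 2)*(p - 2)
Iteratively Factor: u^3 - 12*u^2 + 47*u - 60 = (u - 3)*(u^2 - 9*u + 20) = (u - 5)*(u - 3)*(u - 4)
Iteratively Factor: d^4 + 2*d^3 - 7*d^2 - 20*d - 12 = (d + 1)*(d^3 + d^2 - 8*d - 12) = (d - 3)*(d + 1)*(d^2 + 4*d + 4) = (d - 3)*(d + 1)*(d + 2)*(d + 2)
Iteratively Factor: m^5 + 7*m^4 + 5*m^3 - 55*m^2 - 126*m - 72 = (m + 4)*(m^4 + 3*m^3 - 7*m^2 - 27*m - 18) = (m + 1)*(m + 4)*(m^3 + 2*m^2 - 9*m - 18) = (m + 1)*(m + 2)*(m + 4)*(m^2 - 9) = (m + 1)*(m + 2)*(m + 3)*(m + 4)*(m - 3)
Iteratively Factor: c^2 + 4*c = (c + 4)*(c)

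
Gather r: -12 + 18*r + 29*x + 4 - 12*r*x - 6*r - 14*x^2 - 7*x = r*(12 - 12*x) - 14*x^2 + 22*x - 8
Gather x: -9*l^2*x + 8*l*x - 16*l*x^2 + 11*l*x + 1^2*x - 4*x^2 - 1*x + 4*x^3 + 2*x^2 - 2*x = 4*x^3 + x^2*(-16*l - 2) + x*(-9*l^2 + 19*l - 2)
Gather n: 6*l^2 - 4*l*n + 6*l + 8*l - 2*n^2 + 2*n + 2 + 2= 6*l^2 + 14*l - 2*n^2 + n*(2 - 4*l) + 4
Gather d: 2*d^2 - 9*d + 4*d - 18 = 2*d^2 - 5*d - 18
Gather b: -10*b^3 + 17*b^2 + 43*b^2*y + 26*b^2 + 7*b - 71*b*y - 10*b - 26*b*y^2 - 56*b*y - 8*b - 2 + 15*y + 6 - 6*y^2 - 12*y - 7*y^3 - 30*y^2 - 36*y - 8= -10*b^3 + b^2*(43*y + 43) + b*(-26*y^2 - 127*y - 11) - 7*y^3 - 36*y^2 - 33*y - 4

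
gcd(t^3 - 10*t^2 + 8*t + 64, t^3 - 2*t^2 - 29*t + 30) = 1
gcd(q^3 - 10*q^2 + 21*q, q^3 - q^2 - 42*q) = q^2 - 7*q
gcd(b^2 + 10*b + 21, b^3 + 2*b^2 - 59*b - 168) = b^2 + 10*b + 21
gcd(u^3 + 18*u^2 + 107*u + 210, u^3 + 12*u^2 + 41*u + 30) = u^2 + 11*u + 30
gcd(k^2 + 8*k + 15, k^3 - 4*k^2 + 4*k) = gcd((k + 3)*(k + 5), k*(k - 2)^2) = 1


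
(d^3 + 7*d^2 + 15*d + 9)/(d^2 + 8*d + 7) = (d^2 + 6*d + 9)/(d + 7)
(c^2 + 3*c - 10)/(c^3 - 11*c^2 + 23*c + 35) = (c^2 + 3*c - 10)/(c^3 - 11*c^2 + 23*c + 35)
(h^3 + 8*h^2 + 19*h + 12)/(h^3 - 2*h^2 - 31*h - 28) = (h + 3)/(h - 7)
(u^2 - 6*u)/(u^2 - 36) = u/(u + 6)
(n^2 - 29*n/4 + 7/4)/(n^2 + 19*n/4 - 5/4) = (n - 7)/(n + 5)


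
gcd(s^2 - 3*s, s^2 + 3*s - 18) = s - 3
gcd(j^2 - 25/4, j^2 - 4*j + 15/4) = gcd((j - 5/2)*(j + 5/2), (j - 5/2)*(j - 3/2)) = j - 5/2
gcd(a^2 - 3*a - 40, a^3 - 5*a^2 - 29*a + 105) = a + 5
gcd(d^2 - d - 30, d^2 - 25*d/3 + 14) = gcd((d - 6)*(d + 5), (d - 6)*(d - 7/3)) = d - 6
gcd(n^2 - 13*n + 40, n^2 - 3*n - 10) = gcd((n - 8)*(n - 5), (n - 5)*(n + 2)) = n - 5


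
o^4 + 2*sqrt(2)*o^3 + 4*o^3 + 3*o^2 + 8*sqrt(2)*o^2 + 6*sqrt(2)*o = o*(o + 1)*(o + 3)*(o + 2*sqrt(2))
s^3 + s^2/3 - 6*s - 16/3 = (s - 8/3)*(s + 1)*(s + 2)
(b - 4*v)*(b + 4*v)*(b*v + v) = b^3*v + b^2*v - 16*b*v^3 - 16*v^3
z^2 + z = z*(z + 1)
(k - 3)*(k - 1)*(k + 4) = k^3 - 13*k + 12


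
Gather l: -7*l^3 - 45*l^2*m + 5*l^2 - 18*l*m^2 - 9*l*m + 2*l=-7*l^3 + l^2*(5 - 45*m) + l*(-18*m^2 - 9*m + 2)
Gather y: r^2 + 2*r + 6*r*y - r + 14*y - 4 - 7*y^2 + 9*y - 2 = r^2 + r - 7*y^2 + y*(6*r + 23) - 6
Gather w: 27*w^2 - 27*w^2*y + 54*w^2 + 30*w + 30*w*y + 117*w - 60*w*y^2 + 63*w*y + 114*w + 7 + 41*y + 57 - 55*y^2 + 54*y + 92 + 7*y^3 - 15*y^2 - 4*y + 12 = w^2*(81 - 27*y) + w*(-60*y^2 + 93*y + 261) + 7*y^3 - 70*y^2 + 91*y + 168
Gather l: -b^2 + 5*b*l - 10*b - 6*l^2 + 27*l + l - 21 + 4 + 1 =-b^2 - 10*b - 6*l^2 + l*(5*b + 28) - 16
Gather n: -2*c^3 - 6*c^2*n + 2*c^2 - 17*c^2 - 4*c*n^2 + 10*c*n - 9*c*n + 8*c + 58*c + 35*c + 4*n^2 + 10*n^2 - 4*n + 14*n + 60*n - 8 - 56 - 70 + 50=-2*c^3 - 15*c^2 + 101*c + n^2*(14 - 4*c) + n*(-6*c^2 + c + 70) - 84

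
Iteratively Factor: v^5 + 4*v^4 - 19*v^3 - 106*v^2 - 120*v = (v + 4)*(v^4 - 19*v^2 - 30*v) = (v + 3)*(v + 4)*(v^3 - 3*v^2 - 10*v) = v*(v + 3)*(v + 4)*(v^2 - 3*v - 10) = v*(v + 2)*(v + 3)*(v + 4)*(v - 5)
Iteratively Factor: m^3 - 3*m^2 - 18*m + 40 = (m - 2)*(m^2 - m - 20) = (m - 5)*(m - 2)*(m + 4)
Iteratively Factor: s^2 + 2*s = (s + 2)*(s)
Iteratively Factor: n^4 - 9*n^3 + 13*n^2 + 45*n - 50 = (n - 5)*(n^3 - 4*n^2 - 7*n + 10) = (n - 5)*(n - 1)*(n^2 - 3*n - 10) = (n - 5)*(n - 1)*(n + 2)*(n - 5)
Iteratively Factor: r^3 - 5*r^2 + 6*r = (r)*(r^2 - 5*r + 6) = r*(r - 2)*(r - 3)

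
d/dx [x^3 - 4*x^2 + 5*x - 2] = 3*x^2 - 8*x + 5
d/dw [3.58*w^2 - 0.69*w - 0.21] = 7.16*w - 0.69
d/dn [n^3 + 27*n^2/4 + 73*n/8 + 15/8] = 3*n^2 + 27*n/2 + 73/8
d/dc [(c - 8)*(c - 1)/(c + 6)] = (c^2 + 12*c - 62)/(c^2 + 12*c + 36)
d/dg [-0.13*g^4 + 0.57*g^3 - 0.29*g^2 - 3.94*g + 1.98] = -0.52*g^3 + 1.71*g^2 - 0.58*g - 3.94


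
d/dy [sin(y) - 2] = cos(y)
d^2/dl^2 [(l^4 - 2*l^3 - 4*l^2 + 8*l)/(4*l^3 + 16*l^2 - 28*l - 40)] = 3*(9*l^3 + 30*l^2 + 45*l + 40)/(2*(l^6 + 18*l^5 + 123*l^4 + 396*l^3 + 615*l^2 + 450*l + 125))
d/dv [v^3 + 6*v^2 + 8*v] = 3*v^2 + 12*v + 8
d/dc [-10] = 0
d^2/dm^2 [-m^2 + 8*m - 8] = -2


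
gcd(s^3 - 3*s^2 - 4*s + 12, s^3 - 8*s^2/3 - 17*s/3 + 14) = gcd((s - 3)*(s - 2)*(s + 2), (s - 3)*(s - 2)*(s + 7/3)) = s^2 - 5*s + 6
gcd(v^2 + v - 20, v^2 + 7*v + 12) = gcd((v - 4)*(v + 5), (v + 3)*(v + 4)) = 1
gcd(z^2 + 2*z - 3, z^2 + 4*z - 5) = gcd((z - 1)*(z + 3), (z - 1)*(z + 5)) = z - 1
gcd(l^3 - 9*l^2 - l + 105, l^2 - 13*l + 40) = l - 5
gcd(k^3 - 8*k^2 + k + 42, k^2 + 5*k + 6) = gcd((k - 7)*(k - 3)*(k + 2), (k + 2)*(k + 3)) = k + 2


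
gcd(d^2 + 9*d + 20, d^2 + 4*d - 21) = 1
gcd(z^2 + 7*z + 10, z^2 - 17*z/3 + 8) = 1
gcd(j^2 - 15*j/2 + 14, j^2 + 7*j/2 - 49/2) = j - 7/2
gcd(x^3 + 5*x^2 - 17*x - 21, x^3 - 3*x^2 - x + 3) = x^2 - 2*x - 3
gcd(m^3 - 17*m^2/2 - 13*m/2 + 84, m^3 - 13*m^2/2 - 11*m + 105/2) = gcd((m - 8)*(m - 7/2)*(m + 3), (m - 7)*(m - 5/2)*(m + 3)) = m + 3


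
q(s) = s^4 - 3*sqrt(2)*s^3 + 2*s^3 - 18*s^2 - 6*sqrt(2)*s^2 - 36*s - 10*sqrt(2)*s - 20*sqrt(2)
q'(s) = 4*s^3 - 9*sqrt(2)*s^2 + 6*s^2 - 36*s - 12*sqrt(2)*s - 36 - 10*sqrt(2)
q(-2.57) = 7.34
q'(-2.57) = -26.34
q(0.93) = -98.88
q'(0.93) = -102.01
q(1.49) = -164.29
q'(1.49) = -130.77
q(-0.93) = -2.01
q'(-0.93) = -9.92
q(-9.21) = 7134.08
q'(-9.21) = -3257.89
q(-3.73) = 100.21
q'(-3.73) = -153.75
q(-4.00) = 148.05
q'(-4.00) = -201.91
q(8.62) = 1656.24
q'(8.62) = 1555.35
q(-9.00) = 6473.57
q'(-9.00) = -3034.37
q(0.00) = -28.28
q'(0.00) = -50.14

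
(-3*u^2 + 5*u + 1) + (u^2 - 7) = -2*u^2 + 5*u - 6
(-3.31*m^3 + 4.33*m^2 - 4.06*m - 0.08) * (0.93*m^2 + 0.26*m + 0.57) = -3.0783*m^5 + 3.1663*m^4 - 4.5367*m^3 + 1.3381*m^2 - 2.335*m - 0.0456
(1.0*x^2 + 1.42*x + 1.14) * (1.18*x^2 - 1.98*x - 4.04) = 1.18*x^4 - 0.3044*x^3 - 5.5064*x^2 - 7.994*x - 4.6056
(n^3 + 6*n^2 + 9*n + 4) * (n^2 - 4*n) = n^5 + 2*n^4 - 15*n^3 - 32*n^2 - 16*n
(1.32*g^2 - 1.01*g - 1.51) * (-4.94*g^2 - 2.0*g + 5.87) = -6.5208*g^4 + 2.3494*g^3 + 17.2278*g^2 - 2.9087*g - 8.8637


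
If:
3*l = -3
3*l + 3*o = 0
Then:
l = -1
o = 1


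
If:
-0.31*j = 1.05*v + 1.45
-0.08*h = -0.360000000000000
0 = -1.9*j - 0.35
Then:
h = 4.50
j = -0.18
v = -1.33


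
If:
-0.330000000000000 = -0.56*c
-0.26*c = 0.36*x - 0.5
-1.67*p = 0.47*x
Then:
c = 0.59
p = -0.27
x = 0.96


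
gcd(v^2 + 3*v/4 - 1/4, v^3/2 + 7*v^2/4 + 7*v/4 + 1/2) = v + 1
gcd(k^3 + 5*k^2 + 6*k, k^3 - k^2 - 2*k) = k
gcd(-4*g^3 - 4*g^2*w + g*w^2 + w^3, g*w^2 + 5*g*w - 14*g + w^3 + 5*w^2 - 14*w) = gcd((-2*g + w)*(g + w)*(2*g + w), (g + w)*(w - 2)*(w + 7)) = g + w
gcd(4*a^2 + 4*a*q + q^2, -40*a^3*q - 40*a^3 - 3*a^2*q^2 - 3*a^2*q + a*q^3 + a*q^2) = 1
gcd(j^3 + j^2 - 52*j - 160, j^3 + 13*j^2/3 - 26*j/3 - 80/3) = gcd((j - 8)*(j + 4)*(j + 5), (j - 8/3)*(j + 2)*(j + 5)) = j + 5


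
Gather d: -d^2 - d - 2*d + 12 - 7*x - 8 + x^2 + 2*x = -d^2 - 3*d + x^2 - 5*x + 4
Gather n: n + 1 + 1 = n + 2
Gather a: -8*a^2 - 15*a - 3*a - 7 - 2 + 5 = -8*a^2 - 18*a - 4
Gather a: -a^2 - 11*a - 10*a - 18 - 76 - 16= -a^2 - 21*a - 110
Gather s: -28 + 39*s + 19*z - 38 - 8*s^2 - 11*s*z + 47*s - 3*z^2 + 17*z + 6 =-8*s^2 + s*(86 - 11*z) - 3*z^2 + 36*z - 60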